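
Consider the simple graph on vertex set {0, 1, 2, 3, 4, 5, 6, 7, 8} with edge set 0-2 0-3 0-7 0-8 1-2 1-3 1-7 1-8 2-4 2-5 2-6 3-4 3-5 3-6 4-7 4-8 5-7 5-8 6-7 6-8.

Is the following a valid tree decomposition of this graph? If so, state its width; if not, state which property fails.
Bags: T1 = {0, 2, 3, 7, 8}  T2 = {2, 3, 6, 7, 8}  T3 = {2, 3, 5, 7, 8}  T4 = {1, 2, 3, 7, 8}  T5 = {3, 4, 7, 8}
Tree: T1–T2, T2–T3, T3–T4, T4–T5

No — edge (2,4) lies in no bag.

A tree decomposition must satisfy three properties: every vertex lies in some bag; for every edge, both endpoints lie together in some bag; and for every vertex, the bags containing it form a connected subtree. Here edge (2,4) lies in no bag, so the decomposition is invalid.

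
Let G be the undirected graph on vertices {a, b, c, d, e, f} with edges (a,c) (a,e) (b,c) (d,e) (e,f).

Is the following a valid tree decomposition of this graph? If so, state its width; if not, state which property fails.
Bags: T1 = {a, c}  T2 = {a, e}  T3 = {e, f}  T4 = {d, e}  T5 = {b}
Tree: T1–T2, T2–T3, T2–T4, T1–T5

No — edge (c,b) lies in no bag.

A tree decomposition must satisfy three properties: every vertex lies in some bag; for every edge, both endpoints lie together in some bag; and for every vertex, the bags containing it form a connected subtree. Here edge (c,b) lies in no bag, so the decomposition is invalid.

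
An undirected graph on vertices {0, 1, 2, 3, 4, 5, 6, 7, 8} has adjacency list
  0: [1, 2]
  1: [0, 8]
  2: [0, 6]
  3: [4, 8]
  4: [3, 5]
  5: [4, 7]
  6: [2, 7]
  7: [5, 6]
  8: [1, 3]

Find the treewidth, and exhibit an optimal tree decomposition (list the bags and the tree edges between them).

Treewidth 2.
One optimal decomposition is:
Bags: B1 = {4, 5, 7}  B2 = {4, 6, 7}  B3 = {2, 4, 6}  B4 = {0, 2, 4}  B5 = {0, 1, 4}  B6 = {1, 4, 8}  B7 = {3, 4, 8}
Tree: B1–B2, B2–B3, B3–B4, B4–B5, B5–B6, B6–B7

The largest bag has 3 vertices, giving width 2; this decomposition certifies tw(G) ≤ 2. For the lower bound, G contains the cycle 4–5–7–6–2–0–1–8–3–4, so G is not a forest; only forests have treewidth ≤ 1, hence tw(G) ≥ 2. Combining the bounds, tw(G) = 2.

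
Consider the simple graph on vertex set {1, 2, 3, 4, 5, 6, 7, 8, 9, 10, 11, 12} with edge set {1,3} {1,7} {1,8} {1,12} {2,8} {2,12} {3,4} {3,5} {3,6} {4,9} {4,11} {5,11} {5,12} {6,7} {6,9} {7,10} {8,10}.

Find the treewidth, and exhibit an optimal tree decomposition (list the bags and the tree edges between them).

Every bag has size at most 4, so the width is 4 − 1 = 3 and tw(G) ≤ 3. For the lower bound: the 4 vertex sets {4,9,11}, {6}, {3}, {1,5,7,12} are disjoint, each induces a connected subgraph, and every pair is joined by at least one edge of G. Contracting each set to a single vertex therefore yields K_{4} as a minor, and since treewidth is minor-monotone, tw(G) ≥ tw(K_{4}) = 3. Combining the bounds, tw(G) = 3.

Treewidth 3.
One optimal decomposition is:
Bags: B1 = {4, 6, 9, 11}  B2 = {3, 4, 6, 11}  B3 = {3, 5, 6, 11}  B4 = {3, 5, 6, 7}  B5 = {1, 3, 5, 7}  B6 = {1, 5, 7, 12}  B7 = {1, 7, 10, 12}  B8 = {1, 8, 10, 12}  B9 = {2, 8, 10, 12}
Tree: B1–B2, B2–B3, B3–B4, B4–B5, B5–B6, B6–B7, B7–B8, B8–B9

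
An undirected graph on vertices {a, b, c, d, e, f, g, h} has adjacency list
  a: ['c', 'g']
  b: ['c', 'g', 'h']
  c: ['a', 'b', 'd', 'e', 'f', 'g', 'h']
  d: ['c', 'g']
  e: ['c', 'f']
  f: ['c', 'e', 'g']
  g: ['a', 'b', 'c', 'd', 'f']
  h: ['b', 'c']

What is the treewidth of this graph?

2

A width-2 tree decomposition is:
Bags: B1 = {c, d, g}  B2 = {b, c, g}  B3 = {c, f, g}  B4 = {b, c, h}  B5 = {c, e, f}  B6 = {a, c, g}
Tree: B1–B2, B2–B3, B2–B4, B3–B5, B1–B6
Each bag holds 3 vertices, so the decomposition has width 2, which upper-bounds the treewidth. For the lower bound, the 3 vertices {c, d, g} are pairwise adjacent, and any tree decomposition puts a clique entirely inside one bag — forcing width ≥ 2. Combining the bounds, tw(G) = 2.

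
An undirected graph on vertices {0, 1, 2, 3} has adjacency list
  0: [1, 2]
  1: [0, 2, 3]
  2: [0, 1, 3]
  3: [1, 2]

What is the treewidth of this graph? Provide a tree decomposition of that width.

Treewidth 2.
Bags: B1 = {0, 1, 2}  B2 = {1, 2, 3}
Tree: B1–B2

The largest bag has 3 vertices, giving width 2; this decomposition certifies tw(G) ≤ 2. For the lower bound, the 3 vertices {0, 1, 2} are pairwise adjacent, and any tree decomposition puts a clique entirely inside one bag — forcing width ≥ 2. Combining the bounds, tw(G) = 2.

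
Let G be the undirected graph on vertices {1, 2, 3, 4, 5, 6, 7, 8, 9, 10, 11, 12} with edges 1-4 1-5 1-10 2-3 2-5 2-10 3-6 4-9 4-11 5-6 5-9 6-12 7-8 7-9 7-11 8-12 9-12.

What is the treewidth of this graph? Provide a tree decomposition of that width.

Each bag holds 4 vertices, so the decomposition has width 3, which upper-bounds the treewidth. For the lower bound: the 4 vertex sets {2,3,10}, {6}, {5}, {1,4,9,12} are disjoint, each induces a connected subgraph, and every pair is joined by at least one edge of G. Contracting each set to a single vertex therefore yields K_{4} as a minor, and since treewidth is minor-monotone, tw(G) ≥ tw(K_{4}) = 3. The upper and lower bounds meet at 3, so that is the treewidth.

Treewidth 3.
One such decomposition:
Bags: B1 = {2, 3, 6, 10}  B2 = {2, 5, 6, 10}  B3 = {1, 5, 6, 10}  B4 = {1, 5, 6, 12}  B5 = {1, 5, 9, 12}  B6 = {1, 4, 9, 12}  B7 = {4, 8, 9, 12}  B8 = {4, 7, 8, 9}  B9 = {4, 7, 8, 11}
Tree: B1–B2, B2–B3, B3–B4, B4–B5, B5–B6, B6–B7, B7–B8, B8–B9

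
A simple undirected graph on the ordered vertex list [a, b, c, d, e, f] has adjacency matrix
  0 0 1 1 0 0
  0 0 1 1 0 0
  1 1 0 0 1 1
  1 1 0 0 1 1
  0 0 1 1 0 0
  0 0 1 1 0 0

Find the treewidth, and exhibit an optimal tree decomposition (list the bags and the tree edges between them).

Treewidth 2.
One optimal decomposition is:
Bags: B1 = {c, d, e}  B2 = {b, c, d}  B3 = {a, c, d}  B4 = {c, d, f}
Tree: B1–B2, B2–B3, B3–B4

Each bag holds 3 vertices, so the decomposition has width 2, which upper-bounds the treewidth. For the lower bound, G contains the cycle d–e–c–b–d, so G is not a forest; only forests have treewidth ≤ 1, hence tw(G) ≥ 2. Therefore the treewidth is 2.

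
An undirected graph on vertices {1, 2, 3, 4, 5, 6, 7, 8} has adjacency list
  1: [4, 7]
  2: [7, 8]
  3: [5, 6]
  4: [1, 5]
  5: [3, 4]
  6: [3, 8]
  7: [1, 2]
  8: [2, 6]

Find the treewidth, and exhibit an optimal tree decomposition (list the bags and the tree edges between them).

Treewidth 2.
Bags: B1 = {2, 7, 8}  B2 = {6, 7, 8}  B3 = {3, 6, 7}  B4 = {3, 5, 7}  B5 = {4, 5, 7}  B6 = {1, 4, 7}
Tree: B1–B2, B2–B3, B3–B4, B4–B5, B5–B6

Each bag holds 3 vertices, so the decomposition has width 2, which upper-bounds the treewidth. The edges 7–2–8–6–3–5–4–1–7 form a cycle, so G is not a tree and its treewidth is at least 2. Hence tw(G) = 2 exactly.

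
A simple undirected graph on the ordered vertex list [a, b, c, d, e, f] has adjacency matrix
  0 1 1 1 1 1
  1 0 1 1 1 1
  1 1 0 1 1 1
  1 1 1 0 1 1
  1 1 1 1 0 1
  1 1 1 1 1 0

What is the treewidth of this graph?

A width-5 tree decomposition is:
Bags: B1 = {a, b, c, d, e, f}
Tree: (single bag)
A single bag containing all 6 vertices is trivially a valid decomposition of width 5. Conversely, {a, b, c, d, e, f} is a clique of size 6, and the vertices of any clique must share a bag in every tree decomposition; so some bag has ≥ 6 vertices and tw(G) ≥ 5. Combining the bounds, tw(G) = 5.

5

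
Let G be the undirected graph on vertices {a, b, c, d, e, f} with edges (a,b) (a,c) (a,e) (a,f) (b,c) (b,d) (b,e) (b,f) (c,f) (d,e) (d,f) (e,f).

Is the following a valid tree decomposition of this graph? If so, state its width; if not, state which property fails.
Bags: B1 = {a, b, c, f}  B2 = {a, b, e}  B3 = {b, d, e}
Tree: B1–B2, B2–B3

No — edge (f,e) lies in no bag.

A tree decomposition must satisfy three properties: every vertex lies in some bag; for every edge, both endpoints lie together in some bag; and for every vertex, the bags containing it form a connected subtree. Here edge (f,e) lies in no bag, so the decomposition is invalid.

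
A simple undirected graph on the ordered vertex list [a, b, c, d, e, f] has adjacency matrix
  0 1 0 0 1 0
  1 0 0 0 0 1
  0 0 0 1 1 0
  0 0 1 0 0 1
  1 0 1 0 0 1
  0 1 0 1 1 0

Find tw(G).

A width-2 tree decomposition is:
Bags: B1 = {c, d, e}  B2 = {d, e, f}  B3 = {a, e, f}  B4 = {a, b, f}
Tree: B1–B2, B2–B3, B3–B4
The largest bag has 3 vertices, giving width 2; this decomposition certifies tw(G) ≤ 2. The edges c–d–f–e–c form a cycle, so G is not a tree and its treewidth is at least 2. Hence tw(G) = 2 exactly.

2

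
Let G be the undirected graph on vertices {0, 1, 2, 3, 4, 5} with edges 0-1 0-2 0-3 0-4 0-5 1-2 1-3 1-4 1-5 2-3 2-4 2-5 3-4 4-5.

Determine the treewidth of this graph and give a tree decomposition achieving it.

The largest bag has 5 vertices, giving width 4; this decomposition certifies tw(G) ≤ 4. For the lower bound, the 5 vertices {0, 1, 2, 3, 4} are pairwise adjacent, and any tree decomposition puts a clique entirely inside one bag — forcing width ≥ 4. The upper and lower bounds meet at 4, so that is the treewidth.

Treewidth 4.
One optimal decomposition is:
Bags: B1 = {0, 1, 2, 3, 4}  B2 = {0, 1, 2, 4, 5}
Tree: B1–B2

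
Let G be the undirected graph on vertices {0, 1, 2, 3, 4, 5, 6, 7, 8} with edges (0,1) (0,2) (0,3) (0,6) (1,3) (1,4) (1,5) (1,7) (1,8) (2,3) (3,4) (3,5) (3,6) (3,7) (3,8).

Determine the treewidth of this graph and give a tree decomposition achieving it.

Treewidth 2.
One optimal decomposition is:
Bags: B1 = {0, 1, 3}  B2 = {1, 3, 7}  B3 = {1, 3, 5}  B4 = {1, 3, 4}  B5 = {0, 3, 6}  B6 = {0, 2, 3}  B7 = {1, 3, 8}
Tree: B1–B2, B2–B3, B1–B4, B1–B5, B5–B6, B1–B7

Every bag has size at most 3, so the width is 3 − 1 = 2 and tw(G) ≤ 2. For the lower bound, the 3 vertices {0, 1, 3} are pairwise adjacent, and any tree decomposition puts a clique entirely inside one bag — forcing width ≥ 2. Therefore the treewidth is 2.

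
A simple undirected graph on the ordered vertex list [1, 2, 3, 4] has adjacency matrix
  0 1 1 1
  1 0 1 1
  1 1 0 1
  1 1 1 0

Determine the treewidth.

A width-3 tree decomposition is:
Bags: B1 = {1, 2, 3, 4}
Tree: (single bag)
With just one bag of size 4, the width is 4 − 1 = 3, so tw(G) ≤ 3. For the lower bound, the 4 vertices {1, 2, 3, 4} are pairwise adjacent, and any tree decomposition puts a clique entirely inside one bag — forcing width ≥ 3. Hence tw(G) = 3 exactly.

3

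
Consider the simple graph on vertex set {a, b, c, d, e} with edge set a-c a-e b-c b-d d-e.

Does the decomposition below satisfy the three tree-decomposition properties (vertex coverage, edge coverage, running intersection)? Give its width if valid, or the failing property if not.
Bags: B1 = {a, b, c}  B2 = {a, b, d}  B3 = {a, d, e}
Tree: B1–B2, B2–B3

Vertex coverage: the bags together contain {a, b, c, d, e}, the full vertex set. Edge coverage: each edge of G has both endpoints in at least one bag. Running intersection: for every vertex, the bags containing it form a connected subtree. All three properties hold, so this is a valid tree decomposition of width max|bag| − 1 = 2, and hence tw(G) ≤ 2.

Yes; width 2.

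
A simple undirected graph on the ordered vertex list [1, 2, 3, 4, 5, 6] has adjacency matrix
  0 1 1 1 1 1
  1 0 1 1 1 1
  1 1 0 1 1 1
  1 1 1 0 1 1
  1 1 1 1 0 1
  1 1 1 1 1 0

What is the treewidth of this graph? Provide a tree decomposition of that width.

Treewidth 5.
Bags: B1 = {1, 2, 3, 4, 5, 6}
Tree: (single bag)

With just one bag of size 6, the width is 6 − 1 = 5, so tw(G) ≤ 5. On the other hand G contains the 6-clique {1, 2, 3, 4, 5, 6}. A clique must lie in a single bag of any decomposition, so no decomposition can have width below 5. Hence tw(G) = 5 exactly.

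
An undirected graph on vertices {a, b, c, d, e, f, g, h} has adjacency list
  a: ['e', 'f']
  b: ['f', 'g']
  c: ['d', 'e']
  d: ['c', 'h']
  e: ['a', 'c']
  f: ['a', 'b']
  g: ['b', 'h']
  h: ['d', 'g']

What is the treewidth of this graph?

A width-2 tree decomposition is:
Bags: B1 = {a, c, e}  B2 = {a, c, f}  B3 = {b, c, f}  B4 = {b, c, g}  B5 = {c, g, h}  B6 = {c, d, h}
Tree: B1–B2, B2–B3, B3–B4, B4–B5, B5–B6
Each bag holds 3 vertices, so the decomposition has width 2, which upper-bounds the treewidth. For the lower bound, G contains the cycle c–e–a–f–b–g–h–d–c, so G is not a forest; only forests have treewidth ≤ 1, hence tw(G) ≥ 2. Therefore the treewidth is 2.

2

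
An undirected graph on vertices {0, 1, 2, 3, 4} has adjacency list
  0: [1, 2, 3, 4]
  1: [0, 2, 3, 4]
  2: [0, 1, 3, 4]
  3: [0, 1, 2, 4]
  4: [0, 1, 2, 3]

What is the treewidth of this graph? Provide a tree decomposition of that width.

Treewidth 4.
Bags: B1 = {0, 1, 2, 3, 4}
Tree: (single bag)

With just one bag of size 5, the width is 5 − 1 = 4, so tw(G) ≤ 4. On the other hand G contains the 5-clique {0, 1, 2, 3, 4}. A clique must lie in a single bag of any decomposition, so no decomposition can have width below 4. Therefore the treewidth is 4.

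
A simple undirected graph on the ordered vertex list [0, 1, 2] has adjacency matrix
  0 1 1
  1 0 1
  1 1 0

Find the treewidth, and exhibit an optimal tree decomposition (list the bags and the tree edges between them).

A single bag containing all 3 vertices is trivially a valid decomposition of width 2. Conversely, {0, 1, 2} is a clique of size 3, and the vertices of any clique must share a bag in every tree decomposition; so some bag has ≥ 3 vertices and tw(G) ≥ 2. Hence tw(G) = 2 exactly.

Treewidth 2.
One optimal decomposition is:
Bags: B1 = {0, 1, 2}
Tree: (single bag)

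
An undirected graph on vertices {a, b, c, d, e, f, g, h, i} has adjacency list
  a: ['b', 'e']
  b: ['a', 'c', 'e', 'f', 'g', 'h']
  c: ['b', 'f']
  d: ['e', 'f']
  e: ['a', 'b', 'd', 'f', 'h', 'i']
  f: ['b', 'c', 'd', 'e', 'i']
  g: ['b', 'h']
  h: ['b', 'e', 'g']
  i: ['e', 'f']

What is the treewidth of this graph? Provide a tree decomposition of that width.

The largest bag has 3 vertices, giving width 2; this decomposition certifies tw(G) ≤ 2. Conversely, {d, e, f} is a clique of size 3, and the vertices of any clique must share a bag in every tree decomposition; so some bag has ≥ 3 vertices and tw(G) ≥ 2. Therefore the treewidth is 2.

Treewidth 2.
One such decomposition:
Bags: B1 = {b, e, f}  B2 = {b, c, f}  B3 = {b, e, h}  B4 = {d, e, f}  B5 = {b, g, h}  B6 = {e, f, i}  B7 = {a, b, e}
Tree: B1–B2, B1–B3, B1–B4, B3–B5, B4–B6, B3–B7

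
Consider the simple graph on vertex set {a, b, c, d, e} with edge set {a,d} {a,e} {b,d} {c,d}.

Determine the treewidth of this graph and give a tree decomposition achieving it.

Each bag holds 2 vertices, so the decomposition has width 1, which upper-bounds the treewidth. Since G has at least one edge (e.g. d–a), it is not an edgeless graph, so tw(G) ≥ 1. Therefore the treewidth is 1.

Treewidth 1.
Bags: B1 = {a, d}  B2 = {a, e}  B3 = {c, d}  B4 = {b, d}
Tree: B1–B2, B1–B3, B1–B4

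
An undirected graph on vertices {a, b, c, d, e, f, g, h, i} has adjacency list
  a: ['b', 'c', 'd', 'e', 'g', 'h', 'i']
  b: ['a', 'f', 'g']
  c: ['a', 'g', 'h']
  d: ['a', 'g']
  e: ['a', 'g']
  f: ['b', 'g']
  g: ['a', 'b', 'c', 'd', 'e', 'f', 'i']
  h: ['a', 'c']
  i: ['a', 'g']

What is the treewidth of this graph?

A width-2 tree decomposition is:
Bags: B1 = {a, e, g}  B2 = {a, b, g}  B3 = {b, f, g}  B4 = {a, d, g}  B5 = {a, g, i}  B6 = {a, c, g}  B7 = {a, c, h}
Tree: B1–B2, B2–B3, B2–B4, B4–B5, B2–B6, B6–B7
The largest bag has 3 vertices, giving width 2; this decomposition certifies tw(G) ≤ 2. Conversely, {a, d, g} is a clique of size 3, and the vertices of any clique must share a bag in every tree decomposition; so some bag has ≥ 3 vertices and tw(G) ≥ 2. Therefore the treewidth is 2.

2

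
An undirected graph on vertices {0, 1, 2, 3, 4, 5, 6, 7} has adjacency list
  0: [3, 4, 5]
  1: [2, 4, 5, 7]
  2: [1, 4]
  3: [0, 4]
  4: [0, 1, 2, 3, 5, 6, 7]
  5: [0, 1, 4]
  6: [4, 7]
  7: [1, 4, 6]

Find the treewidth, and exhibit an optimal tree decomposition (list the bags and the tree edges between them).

Treewidth 2.
Bags: B1 = {0, 4, 5}  B2 = {0, 3, 4}  B3 = {1, 4, 5}  B4 = {1, 4, 7}  B5 = {4, 6, 7}  B6 = {1, 2, 4}
Tree: B1–B2, B1–B3, B3–B4, B4–B5, B4–B6

Each bag holds 3 vertices, so the decomposition has width 2, which upper-bounds the treewidth. Conversely, {0, 3, 4} is a clique of size 3, and the vertices of any clique must share a bag in every tree decomposition; so some bag has ≥ 3 vertices and tw(G) ≥ 2. Hence tw(G) = 2 exactly.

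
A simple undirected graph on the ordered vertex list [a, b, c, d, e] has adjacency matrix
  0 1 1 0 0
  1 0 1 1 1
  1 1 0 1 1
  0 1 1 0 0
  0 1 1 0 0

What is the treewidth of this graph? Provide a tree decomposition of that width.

Treewidth 2.
Bags: B1 = {a, b, c}  B2 = {b, c, d}  B3 = {b, c, e}
Tree: B1–B2, B2–B3

The largest bag has 3 vertices, giving width 2; this decomposition certifies tw(G) ≤ 2. For the lower bound, the 3 vertices {b, c, d} are pairwise adjacent, and any tree decomposition puts a clique entirely inside one bag — forcing width ≥ 2. Combining the bounds, tw(G) = 2.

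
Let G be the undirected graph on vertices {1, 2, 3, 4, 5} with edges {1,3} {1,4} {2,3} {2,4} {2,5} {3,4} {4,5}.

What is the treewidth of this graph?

A width-2 tree decomposition is:
Bags: B1 = {2, 3, 4}  B2 = {2, 4, 5}  B3 = {1, 3, 4}
Tree: B1–B2, B1–B3
Every bag has size at most 3, so the width is 3 − 1 = 2 and tw(G) ≤ 2. For the lower bound, the 3 vertices {1, 3, 4} are pairwise adjacent, and any tree decomposition puts a clique entirely inside one bag — forcing width ≥ 2. Hence tw(G) = 2 exactly.

2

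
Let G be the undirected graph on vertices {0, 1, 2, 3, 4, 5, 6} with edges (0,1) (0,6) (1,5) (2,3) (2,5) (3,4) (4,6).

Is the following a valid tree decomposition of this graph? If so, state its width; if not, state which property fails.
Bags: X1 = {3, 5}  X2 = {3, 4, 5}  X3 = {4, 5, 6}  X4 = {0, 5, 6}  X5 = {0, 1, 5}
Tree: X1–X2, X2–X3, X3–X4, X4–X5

A tree decomposition must satisfy three properties: every vertex lies in some bag; for every edge, both endpoints lie together in some bag; and for every vertex, the bags containing it form a connected subtree. Here vertex 2 appears in no bag, so the decomposition is invalid.

No — vertex 2 appears in no bag.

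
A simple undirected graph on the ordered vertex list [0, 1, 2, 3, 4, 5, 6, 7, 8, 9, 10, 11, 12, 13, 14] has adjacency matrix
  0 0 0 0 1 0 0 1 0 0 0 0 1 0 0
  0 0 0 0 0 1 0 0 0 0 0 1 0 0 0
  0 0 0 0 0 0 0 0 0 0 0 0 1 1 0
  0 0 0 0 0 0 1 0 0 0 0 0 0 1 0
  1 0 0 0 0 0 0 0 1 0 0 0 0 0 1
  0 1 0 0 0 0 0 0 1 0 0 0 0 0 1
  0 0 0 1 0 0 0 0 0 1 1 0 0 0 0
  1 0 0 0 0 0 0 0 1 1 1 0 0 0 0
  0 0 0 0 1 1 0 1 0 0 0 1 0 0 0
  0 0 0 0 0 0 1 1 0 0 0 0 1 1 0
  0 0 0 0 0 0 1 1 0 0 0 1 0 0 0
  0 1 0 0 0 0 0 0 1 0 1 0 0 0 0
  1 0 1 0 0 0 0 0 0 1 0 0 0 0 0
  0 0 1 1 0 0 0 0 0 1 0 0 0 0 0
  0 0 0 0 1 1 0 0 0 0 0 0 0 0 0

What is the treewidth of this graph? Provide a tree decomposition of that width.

Treewidth 3.
One optimal decomposition is:
Bags: B1 = {2, 3, 6, 13}  B2 = {2, 6, 9, 13}  B3 = {2, 6, 9, 12}  B4 = {6, 9, 10, 12}  B5 = {7, 9, 10, 12}  B6 = {0, 7, 10, 12}  B7 = {0, 7, 10, 11}  B8 = {0, 7, 8, 11}  B9 = {0, 4, 8, 11}  B10 = {1, 4, 8, 11}  B11 = {1, 4, 5, 8}  B12 = {1, 4, 5, 14}
Tree: B1–B2, B2–B3, B3–B4, B4–B5, B5–B6, B6–B7, B7–B8, B8–B9, B9–B10, B10–B11, B11–B12

The largest bag has 4 vertices, giving width 3; this decomposition certifies tw(G) ≤ 3. For the lower bound: the 4 vertex sets {2,3,13}, {6}, {9}, {0,7,10,12} are disjoint, each induces a connected subgraph, and every pair is joined by at least one edge of G. Contracting each set to a single vertex therefore yields K_{4} as a minor, and since treewidth is minor-monotone, tw(G) ≥ tw(K_{4}) = 3. Combining the bounds, tw(G) = 3.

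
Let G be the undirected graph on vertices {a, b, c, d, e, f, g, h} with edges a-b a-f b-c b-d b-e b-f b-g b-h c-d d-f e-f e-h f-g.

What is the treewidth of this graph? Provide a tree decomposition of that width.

Treewidth 2.
Bags: B1 = {b, d, f}  B2 = {b, e, f}  B3 = {a, b, f}  B4 = {b, e, h}  B5 = {b, c, d}  B6 = {b, f, g}
Tree: B1–B2, B1–B3, B2–B4, B1–B5, B2–B6

Every bag has size at most 3, so the width is 3 − 1 = 2 and tw(G) ≤ 2. Conversely, {b, e, h} is a clique of size 3, and the vertices of any clique must share a bag in every tree decomposition; so some bag has ≥ 3 vertices and tw(G) ≥ 2. Combining the bounds, tw(G) = 2.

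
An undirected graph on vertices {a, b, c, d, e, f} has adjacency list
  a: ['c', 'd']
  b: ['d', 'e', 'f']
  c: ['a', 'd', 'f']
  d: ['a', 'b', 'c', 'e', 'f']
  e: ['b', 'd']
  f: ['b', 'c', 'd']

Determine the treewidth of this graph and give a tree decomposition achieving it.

Every bag has size at most 3, so the width is 3 − 1 = 2 and tw(G) ≤ 2. For the lower bound, the 3 vertices {a, c, d} are pairwise adjacent, and any tree decomposition puts a clique entirely inside one bag — forcing width ≥ 2. Hence tw(G) = 2 exactly.

Treewidth 2.
One optimal decomposition is:
Bags: B1 = {b, d, e}  B2 = {b, d, f}  B3 = {c, d, f}  B4 = {a, c, d}
Tree: B1–B2, B2–B3, B3–B4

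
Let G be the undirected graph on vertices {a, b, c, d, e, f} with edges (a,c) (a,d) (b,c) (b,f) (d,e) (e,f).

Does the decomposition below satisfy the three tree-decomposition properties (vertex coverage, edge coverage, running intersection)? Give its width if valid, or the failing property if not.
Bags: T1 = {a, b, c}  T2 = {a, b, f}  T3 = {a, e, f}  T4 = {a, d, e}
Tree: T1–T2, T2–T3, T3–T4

Every vertex of G appears in some bag (union = {a, b, c, d, e, f}); every edge is covered by a bag; and for each vertex v the set of bags containing v is connected in the bag tree. The decomposition is therefore valid. The largest bag has 3 vertices, so the width is 2.

Yes; width 2.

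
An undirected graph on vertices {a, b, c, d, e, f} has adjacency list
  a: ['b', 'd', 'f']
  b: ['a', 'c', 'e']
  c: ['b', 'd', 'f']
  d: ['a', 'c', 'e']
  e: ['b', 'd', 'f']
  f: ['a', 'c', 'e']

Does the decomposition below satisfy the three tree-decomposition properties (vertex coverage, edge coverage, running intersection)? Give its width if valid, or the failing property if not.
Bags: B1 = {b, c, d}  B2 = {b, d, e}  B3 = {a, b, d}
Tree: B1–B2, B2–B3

A tree decomposition must satisfy three properties: every vertex lies in some bag; for every edge, both endpoints lie together in some bag; and for every vertex, the bags containing it form a connected subtree. Here vertex f appears in no bag, so the decomposition is invalid.

No — vertex f appears in no bag.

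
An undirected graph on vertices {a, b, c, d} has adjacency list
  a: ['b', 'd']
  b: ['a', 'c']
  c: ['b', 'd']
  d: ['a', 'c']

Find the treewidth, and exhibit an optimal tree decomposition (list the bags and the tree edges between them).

Each bag holds 3 vertices, so the decomposition has width 2, which upper-bounds the treewidth. The edges b–c–d–a–b form a cycle, so G is not a tree and its treewidth is at least 2. The upper and lower bounds meet at 2, so that is the treewidth.

Treewidth 2.
One optimal decomposition is:
Bags: B1 = {b, c, d}  B2 = {a, b, d}
Tree: B1–B2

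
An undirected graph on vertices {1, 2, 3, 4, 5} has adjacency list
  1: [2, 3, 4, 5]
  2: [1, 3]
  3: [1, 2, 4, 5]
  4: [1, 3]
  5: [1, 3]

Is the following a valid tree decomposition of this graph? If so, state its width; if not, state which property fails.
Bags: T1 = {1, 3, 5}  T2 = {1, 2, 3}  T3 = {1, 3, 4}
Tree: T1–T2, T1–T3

Checking the three conditions: (i) the bags cover all of {1, 2, 3, 4, 5}; (ii) for each edge, some bag contains both endpoints; (iii) the bags containing any fixed vertex form a subtree. All hold, so the decomposition is valid with width 3 − 1 = 2.

Yes; width 2.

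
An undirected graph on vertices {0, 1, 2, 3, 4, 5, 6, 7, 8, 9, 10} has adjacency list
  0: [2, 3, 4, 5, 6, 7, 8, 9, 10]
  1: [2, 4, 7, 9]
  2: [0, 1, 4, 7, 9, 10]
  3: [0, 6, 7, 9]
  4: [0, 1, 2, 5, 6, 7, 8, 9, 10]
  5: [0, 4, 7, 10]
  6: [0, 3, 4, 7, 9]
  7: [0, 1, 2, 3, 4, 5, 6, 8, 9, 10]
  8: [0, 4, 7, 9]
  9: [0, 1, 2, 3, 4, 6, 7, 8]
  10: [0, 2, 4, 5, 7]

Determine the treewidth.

A width-4 tree decomposition is:
Bags: B1 = {0, 2, 4, 7, 9}  B2 = {1, 2, 4, 7, 9}  B3 = {0, 2, 4, 7, 10}  B4 = {0, 4, 5, 7, 10}  B5 = {0, 4, 6, 7, 9}  B6 = {0, 4, 7, 8, 9}  B7 = {0, 3, 6, 7, 9}
Tree: B1–B2, B1–B3, B3–B4, B1–B5, B1–B6, B5–B7
Each bag holds 5 vertices, so the decomposition has width 4, which upper-bounds the treewidth. On the other hand G contains the 5-clique {0, 3, 6, 7, 9}. A clique must lie in a single bag of any decomposition, so no decomposition can have width below 4. Therefore the treewidth is 4.

4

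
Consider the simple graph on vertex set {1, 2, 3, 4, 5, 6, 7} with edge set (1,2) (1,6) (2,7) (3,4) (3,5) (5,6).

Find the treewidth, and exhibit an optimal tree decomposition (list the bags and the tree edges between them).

The largest bag has 2 vertices, giving width 1; this decomposition certifies tw(G) ≤ 1. Since G has at least one edge (e.g. 7–2), it is not an edgeless graph, so tw(G) ≥ 1. The upper and lower bounds meet at 1, so that is the treewidth.

Treewidth 1.
One optimal decomposition is:
Bags: B1 = {2, 7}  B2 = {1, 2}  B3 = {1, 6}  B4 = {5, 6}  B5 = {3, 5}  B6 = {3, 4}
Tree: B1–B2, B2–B3, B3–B4, B4–B5, B5–B6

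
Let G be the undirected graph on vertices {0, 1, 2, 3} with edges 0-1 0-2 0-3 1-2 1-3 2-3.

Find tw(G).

3

A width-3 tree decomposition is:
Bags: B1 = {0, 1, 2, 3}
Tree: (single bag)
With just one bag of size 4, the width is 4 − 1 = 3, so tw(G) ≤ 3. On the other hand G contains the 4-clique {0, 1, 2, 3}. A clique must lie in a single bag of any decomposition, so no decomposition can have width below 3. Combining the bounds, tw(G) = 3.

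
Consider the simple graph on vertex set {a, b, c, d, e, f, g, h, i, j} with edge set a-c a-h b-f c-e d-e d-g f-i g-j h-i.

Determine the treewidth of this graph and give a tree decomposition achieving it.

The largest bag has 2 vertices, giving width 1; this decomposition certifies tw(G) ≤ 1. Since G has at least one edge (e.g. j–g), it is not an edgeless graph, so tw(G) ≥ 1. Therefore the treewidth is 1.

Treewidth 1.
One such decomposition:
Bags: B1 = {g, j}  B2 = {d, g}  B3 = {d, e}  B4 = {c, e}  B5 = {a, c}  B6 = {a, h}  B7 = {h, i}  B8 = {f, i}  B9 = {b, f}
Tree: B1–B2, B2–B3, B3–B4, B4–B5, B5–B6, B6–B7, B7–B8, B8–B9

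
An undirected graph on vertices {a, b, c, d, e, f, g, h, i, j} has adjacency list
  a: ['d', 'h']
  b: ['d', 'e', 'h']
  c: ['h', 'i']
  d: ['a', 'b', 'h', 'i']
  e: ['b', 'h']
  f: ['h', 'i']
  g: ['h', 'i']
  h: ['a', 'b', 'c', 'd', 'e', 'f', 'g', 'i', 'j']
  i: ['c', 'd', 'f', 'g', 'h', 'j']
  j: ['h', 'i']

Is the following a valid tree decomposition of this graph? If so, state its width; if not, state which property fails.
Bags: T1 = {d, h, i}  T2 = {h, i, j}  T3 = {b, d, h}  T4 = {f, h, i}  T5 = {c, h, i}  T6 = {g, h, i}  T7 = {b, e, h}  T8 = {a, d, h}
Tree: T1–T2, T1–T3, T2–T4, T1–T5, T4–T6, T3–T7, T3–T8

Yes; width 2.

Checking the three conditions: (i) the bags cover all of {a, b, c, d, e, f, g, h, i, j}; (ii) for each edge, some bag contains both endpoints; (iii) the bags containing any fixed vertex form a subtree. All hold, so the decomposition is valid with width 3 − 1 = 2.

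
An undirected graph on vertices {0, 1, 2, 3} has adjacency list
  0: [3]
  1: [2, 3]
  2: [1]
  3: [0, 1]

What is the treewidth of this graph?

1

A width-1 tree decomposition is:
Bags: B1 = {1, 2}  B2 = {1, 3}  B3 = {0, 3}
Tree: B1–B2, B2–B3
Each bag holds 2 vertices, so the decomposition has width 1, which upper-bounds the treewidth. Since G has at least one edge (e.g. 2–1), it is not an edgeless graph, so tw(G) ≥ 1. Combining the bounds, tw(G) = 1.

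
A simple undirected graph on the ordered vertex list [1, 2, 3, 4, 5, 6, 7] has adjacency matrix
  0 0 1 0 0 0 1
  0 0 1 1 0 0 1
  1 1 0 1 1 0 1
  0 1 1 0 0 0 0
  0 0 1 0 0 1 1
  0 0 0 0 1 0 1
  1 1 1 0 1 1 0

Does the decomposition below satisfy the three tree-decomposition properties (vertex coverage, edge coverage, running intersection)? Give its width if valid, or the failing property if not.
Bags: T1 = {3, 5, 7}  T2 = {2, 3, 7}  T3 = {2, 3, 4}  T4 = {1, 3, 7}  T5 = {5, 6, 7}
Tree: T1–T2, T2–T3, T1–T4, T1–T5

Yes; width 2.

Checking the three conditions: (i) the bags cover all of {1, 2, 3, 4, 5, 6, 7}; (ii) for each edge, some bag contains both endpoints; (iii) the bags containing any fixed vertex form a subtree. All hold, so the decomposition is valid with width 3 − 1 = 2.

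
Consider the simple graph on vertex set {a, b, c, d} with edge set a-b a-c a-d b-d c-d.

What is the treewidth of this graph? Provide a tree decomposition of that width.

Each bag holds 3 vertices, so the decomposition has width 2, which upper-bounds the treewidth. For the lower bound, the 3 vertices {a, c, d} are pairwise adjacent, and any tree decomposition puts a clique entirely inside one bag — forcing width ≥ 2. Therefore the treewidth is 2.

Treewidth 2.
Bags: B1 = {a, c, d}  B2 = {a, b, d}
Tree: B1–B2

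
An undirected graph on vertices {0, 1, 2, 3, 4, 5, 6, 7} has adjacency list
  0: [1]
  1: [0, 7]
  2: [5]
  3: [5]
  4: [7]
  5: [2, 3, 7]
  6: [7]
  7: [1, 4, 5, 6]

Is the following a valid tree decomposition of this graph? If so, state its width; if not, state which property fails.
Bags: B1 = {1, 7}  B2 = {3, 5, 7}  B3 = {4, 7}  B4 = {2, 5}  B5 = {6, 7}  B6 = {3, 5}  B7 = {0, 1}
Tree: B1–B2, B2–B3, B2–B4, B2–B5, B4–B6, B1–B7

A tree decomposition must satisfy three properties: every vertex lies in some bag; for every edge, both endpoints lie together in some bag; and for every vertex, the bags containing it form a connected subtree. Here bags containing vertex 3 are not connected in the tree, so the decomposition is invalid.

No — bags containing vertex 3 are not connected in the tree.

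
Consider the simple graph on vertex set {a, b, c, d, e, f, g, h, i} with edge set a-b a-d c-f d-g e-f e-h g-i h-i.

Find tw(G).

1

A width-1 tree decomposition is:
Bags: B1 = {c, f}  B2 = {e, f}  B3 = {e, h}  B4 = {h, i}  B5 = {g, i}  B6 = {d, g}  B7 = {a, d}  B8 = {a, b}
Tree: B1–B2, B2–B3, B3–B4, B4–B5, B5–B6, B6–B7, B7–B8
Each bag holds 2 vertices, so the decomposition has width 1, which upper-bounds the treewidth. Any graph with an edge has treewidth ≥ 1, and G has the edge c–f. Therefore the treewidth is 1.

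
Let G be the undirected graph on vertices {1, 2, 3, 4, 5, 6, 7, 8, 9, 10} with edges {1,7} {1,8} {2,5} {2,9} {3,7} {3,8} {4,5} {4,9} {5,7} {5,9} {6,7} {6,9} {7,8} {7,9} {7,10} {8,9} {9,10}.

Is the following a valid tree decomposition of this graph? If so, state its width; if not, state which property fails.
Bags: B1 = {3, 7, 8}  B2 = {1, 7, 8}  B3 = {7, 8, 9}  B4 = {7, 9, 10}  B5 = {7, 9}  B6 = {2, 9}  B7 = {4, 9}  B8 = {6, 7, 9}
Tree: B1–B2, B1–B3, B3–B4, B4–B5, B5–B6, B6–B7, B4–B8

A tree decomposition must satisfy three properties: every vertex lies in some bag; for every edge, both endpoints lie together in some bag; and for every vertex, the bags containing it form a connected subtree. Here vertex 5 appears in no bag, so the decomposition is invalid.

No — vertex 5 appears in no bag.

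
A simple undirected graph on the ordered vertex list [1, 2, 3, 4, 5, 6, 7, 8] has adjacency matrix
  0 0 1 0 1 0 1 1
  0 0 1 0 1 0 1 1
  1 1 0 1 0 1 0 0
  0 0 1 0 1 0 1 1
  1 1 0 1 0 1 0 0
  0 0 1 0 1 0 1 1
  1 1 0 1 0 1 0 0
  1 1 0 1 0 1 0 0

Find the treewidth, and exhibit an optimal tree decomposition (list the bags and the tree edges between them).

Treewidth 4.
One optimal decomposition is:
Bags: B1 = {1, 2, 3, 4, 6}  B2 = {1, 2, 4, 6, 8}  B3 = {1, 2, 4, 5, 6}  B4 = {1, 2, 4, 6, 7}
Tree: B1–B2, B2–B3, B3–B4

Each bag holds 5 vertices, so the decomposition has width 4, which upper-bounds the treewidth. For the lower bound: the 5 vertex sets {2,3}, {1,8}, {5,6}, {4}, {7} are disjoint, each induces a connected subgraph, and every pair is joined by at least one edge of G. Contracting each set to a single vertex therefore yields K_{5} as a minor, and since treewidth is minor-monotone, tw(G) ≥ tw(K_{5}) = 4. Therefore the treewidth is 4.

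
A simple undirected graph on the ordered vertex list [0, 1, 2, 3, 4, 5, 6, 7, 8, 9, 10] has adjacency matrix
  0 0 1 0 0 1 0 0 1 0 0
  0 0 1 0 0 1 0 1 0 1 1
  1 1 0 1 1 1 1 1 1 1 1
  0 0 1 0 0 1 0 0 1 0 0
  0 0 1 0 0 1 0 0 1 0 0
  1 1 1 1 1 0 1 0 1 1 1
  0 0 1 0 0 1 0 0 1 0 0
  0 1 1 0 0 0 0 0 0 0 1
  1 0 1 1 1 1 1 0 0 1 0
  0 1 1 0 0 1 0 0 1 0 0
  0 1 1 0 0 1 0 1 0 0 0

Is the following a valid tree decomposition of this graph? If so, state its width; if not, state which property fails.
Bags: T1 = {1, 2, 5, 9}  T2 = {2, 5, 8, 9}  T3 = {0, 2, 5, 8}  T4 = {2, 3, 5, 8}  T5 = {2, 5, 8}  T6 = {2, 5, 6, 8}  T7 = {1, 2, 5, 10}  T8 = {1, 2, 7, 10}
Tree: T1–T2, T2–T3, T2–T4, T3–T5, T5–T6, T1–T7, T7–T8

A tree decomposition must satisfy three properties: every vertex lies in some bag; for every edge, both endpoints lie together in some bag; and for every vertex, the bags containing it form a connected subtree. Here vertex 4 appears in no bag, so the decomposition is invalid.

No — vertex 4 appears in no bag.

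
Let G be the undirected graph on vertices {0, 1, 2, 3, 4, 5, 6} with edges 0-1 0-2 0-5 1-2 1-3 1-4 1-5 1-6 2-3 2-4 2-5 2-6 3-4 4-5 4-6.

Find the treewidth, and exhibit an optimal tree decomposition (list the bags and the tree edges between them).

The largest bag has 4 vertices, giving width 3; this decomposition certifies tw(G) ≤ 3. For the lower bound, the 4 vertices {0, 1, 2, 5} are pairwise adjacent, and any tree decomposition puts a clique entirely inside one bag — forcing width ≥ 3. Combining the bounds, tw(G) = 3.

Treewidth 3.
One optimal decomposition is:
Bags: B1 = {1, 2, 4, 5}  B2 = {0, 1, 2, 5}  B3 = {1, 2, 3, 4}  B4 = {1, 2, 4, 6}
Tree: B1–B2, B1–B3, B1–B4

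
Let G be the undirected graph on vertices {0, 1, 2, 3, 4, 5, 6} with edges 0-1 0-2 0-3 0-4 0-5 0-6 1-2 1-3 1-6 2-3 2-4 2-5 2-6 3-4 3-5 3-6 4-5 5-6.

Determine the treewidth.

A width-4 tree decomposition is:
Bags: B1 = {0, 1, 2, 3, 6}  B2 = {0, 2, 3, 5, 6}  B3 = {0, 2, 3, 4, 5}
Tree: B1–B2, B2–B3
The largest bag has 5 vertices, giving width 4; this decomposition certifies tw(G) ≤ 4. Conversely, {0, 1, 2, 3, 6} is a clique of size 5, and the vertices of any clique must share a bag in every tree decomposition; so some bag has ≥ 5 vertices and tw(G) ≥ 4. Hence tw(G) = 4 exactly.

4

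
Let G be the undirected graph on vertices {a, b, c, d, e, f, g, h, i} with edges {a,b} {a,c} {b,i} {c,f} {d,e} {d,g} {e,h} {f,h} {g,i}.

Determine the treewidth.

A width-2 tree decomposition is:
Bags: B1 = {e, f, h}  B2 = {d, e, f}  B3 = {d, f, g}  B4 = {f, g, i}  B5 = {b, f, i}  B6 = {a, b, f}  B7 = {a, c, f}
Tree: B1–B2, B2–B3, B3–B4, B4–B5, B5–B6, B6–B7
Each bag holds 3 vertices, so the decomposition has width 2, which upper-bounds the treewidth. Since f–h–e–d–g–i–b–a–c–f is a cycle in G, G is not acyclic. Forests are exactly the graphs of treewidth ≤ 1, so tw(G) ≥ 2. Combining the bounds, tw(G) = 2.

2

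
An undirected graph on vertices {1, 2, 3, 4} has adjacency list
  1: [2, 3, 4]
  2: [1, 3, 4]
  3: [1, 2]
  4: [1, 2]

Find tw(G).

A width-2 tree decomposition is:
Bags: B1 = {1, 2, 3}  B2 = {1, 2, 4}
Tree: B1–B2
The largest bag has 3 vertices, giving width 2; this decomposition certifies tw(G) ≤ 2. For the lower bound, the 3 vertices {1, 2, 3} are pairwise adjacent, and any tree decomposition puts a clique entirely inside one bag — forcing width ≥ 2. Therefore the treewidth is 2.

2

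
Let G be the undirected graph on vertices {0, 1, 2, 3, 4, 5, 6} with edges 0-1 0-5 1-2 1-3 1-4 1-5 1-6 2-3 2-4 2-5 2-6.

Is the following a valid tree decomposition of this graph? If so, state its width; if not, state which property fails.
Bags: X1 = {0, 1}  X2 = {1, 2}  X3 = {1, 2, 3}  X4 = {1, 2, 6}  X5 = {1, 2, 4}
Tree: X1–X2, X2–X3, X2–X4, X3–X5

No — vertex 5 appears in no bag.

A tree decomposition must satisfy three properties: every vertex lies in some bag; for every edge, both endpoints lie together in some bag; and for every vertex, the bags containing it form a connected subtree. Here vertex 5 appears in no bag, so the decomposition is invalid.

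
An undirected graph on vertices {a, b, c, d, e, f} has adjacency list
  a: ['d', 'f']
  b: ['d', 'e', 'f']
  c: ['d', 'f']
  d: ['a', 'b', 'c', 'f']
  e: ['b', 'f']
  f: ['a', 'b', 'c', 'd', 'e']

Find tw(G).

2

A width-2 tree decomposition is:
Bags: B1 = {b, d, f}  B2 = {b, e, f}  B3 = {c, d, f}  B4 = {a, d, f}
Tree: B1–B2, B1–B3, B3–B4
Each bag holds 3 vertices, so the decomposition has width 2, which upper-bounds the treewidth. Conversely, {c, d, f} is a clique of size 3, and the vertices of any clique must share a bag in every tree decomposition; so some bag has ≥ 3 vertices and tw(G) ≥ 2. Therefore the treewidth is 2.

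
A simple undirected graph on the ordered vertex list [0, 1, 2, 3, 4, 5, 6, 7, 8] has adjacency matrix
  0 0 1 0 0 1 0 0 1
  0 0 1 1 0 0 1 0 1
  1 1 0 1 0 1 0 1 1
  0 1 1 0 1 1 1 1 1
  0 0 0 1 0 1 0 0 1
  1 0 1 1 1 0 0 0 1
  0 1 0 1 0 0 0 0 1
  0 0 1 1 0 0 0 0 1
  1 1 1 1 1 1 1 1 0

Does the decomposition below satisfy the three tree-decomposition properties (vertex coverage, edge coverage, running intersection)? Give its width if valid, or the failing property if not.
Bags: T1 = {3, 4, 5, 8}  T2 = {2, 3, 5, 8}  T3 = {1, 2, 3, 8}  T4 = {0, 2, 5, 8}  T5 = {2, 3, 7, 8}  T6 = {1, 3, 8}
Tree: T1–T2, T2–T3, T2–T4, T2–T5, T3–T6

No — vertex 6 appears in no bag.

A tree decomposition must satisfy three properties: every vertex lies in some bag; for every edge, both endpoints lie together in some bag; and for every vertex, the bags containing it form a connected subtree. Here vertex 6 appears in no bag, so the decomposition is invalid.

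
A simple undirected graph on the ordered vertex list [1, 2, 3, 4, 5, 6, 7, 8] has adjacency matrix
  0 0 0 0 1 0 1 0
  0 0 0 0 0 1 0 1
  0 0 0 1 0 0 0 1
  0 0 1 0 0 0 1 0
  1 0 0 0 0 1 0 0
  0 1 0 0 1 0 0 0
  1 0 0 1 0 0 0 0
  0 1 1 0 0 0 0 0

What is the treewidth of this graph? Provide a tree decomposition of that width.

Treewidth 2.
Bags: B1 = {2, 5, 6}  B2 = {1, 2, 5}  B3 = {1, 2, 7}  B4 = {2, 4, 7}  B5 = {2, 3, 4}  B6 = {2, 3, 8}
Tree: B1–B2, B2–B3, B3–B4, B4–B5, B5–B6

Each bag holds 3 vertices, so the decomposition has width 2, which upper-bounds the treewidth. The edges 2–6–5–1–7–4–3–8–2 form a cycle, so G is not a tree and its treewidth is at least 2. Combining the bounds, tw(G) = 2.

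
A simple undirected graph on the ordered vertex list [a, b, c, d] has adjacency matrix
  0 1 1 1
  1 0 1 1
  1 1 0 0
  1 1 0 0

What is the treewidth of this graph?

A width-2 tree decomposition is:
Bags: B1 = {a, b, d}  B2 = {a, b, c}
Tree: B1–B2
Every bag has size at most 3, so the width is 3 − 1 = 2 and tw(G) ≤ 2. On the other hand G contains the 3-clique {a, b, d}. A clique must lie in a single bag of any decomposition, so no decomposition can have width below 2. Hence tw(G) = 2 exactly.

2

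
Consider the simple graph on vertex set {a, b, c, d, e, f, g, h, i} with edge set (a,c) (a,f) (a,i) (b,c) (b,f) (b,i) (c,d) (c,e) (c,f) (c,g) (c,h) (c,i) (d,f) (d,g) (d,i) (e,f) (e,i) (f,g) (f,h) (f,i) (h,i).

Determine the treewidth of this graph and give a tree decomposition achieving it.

Treewidth 3.
One optimal decomposition is:
Bags: B1 = {c, f, h, i}  B2 = {c, d, f, i}  B3 = {b, c, f, i}  B4 = {a, c, f, i}  B5 = {c, d, f, g}  B6 = {c, e, f, i}
Tree: B1–B2, B2–B3, B2–B4, B2–B5, B1–B6

Every bag has size at most 4, so the width is 4 − 1 = 3 and tw(G) ≤ 3. On the other hand G contains the 4-clique {c, d, f, g}. A clique must lie in a single bag of any decomposition, so no decomposition can have width below 3. Hence tw(G) = 3 exactly.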